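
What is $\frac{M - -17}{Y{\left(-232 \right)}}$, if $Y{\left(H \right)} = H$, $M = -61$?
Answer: $\frac{11}{58} \approx 0.18966$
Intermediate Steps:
$\frac{M - -17}{Y{\left(-232 \right)}} = \frac{-61 - -17}{-232} = \left(-61 + 17\right) \left(- \frac{1}{232}\right) = \left(-44\right) \left(- \frac{1}{232}\right) = \frac{11}{58}$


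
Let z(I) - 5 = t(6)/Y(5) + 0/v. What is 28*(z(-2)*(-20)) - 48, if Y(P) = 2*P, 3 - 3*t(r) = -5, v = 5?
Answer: -8992/3 ≈ -2997.3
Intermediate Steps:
t(r) = 8/3 (t(r) = 1 - ⅓*(-5) = 1 + 5/3 = 8/3)
z(I) = 79/15 (z(I) = 5 + (8/(3*((2*5))) + 0/5) = 5 + ((8/3)/10 + 0*(⅕)) = 5 + ((8/3)*(⅒) + 0) = 5 + (4/15 + 0) = 5 + 4/15 = 79/15)
28*(z(-2)*(-20)) - 48 = 28*((79/15)*(-20)) - 48 = 28*(-316/3) - 48 = -8848/3 - 48 = -8992/3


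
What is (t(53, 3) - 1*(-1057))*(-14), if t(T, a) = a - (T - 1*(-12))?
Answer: -13930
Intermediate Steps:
t(T, a) = -12 + a - T (t(T, a) = a - (T + 12) = a - (12 + T) = a + (-12 - T) = -12 + a - T)
(t(53, 3) - 1*(-1057))*(-14) = ((-12 + 3 - 1*53) - 1*(-1057))*(-14) = ((-12 + 3 - 53) + 1057)*(-14) = (-62 + 1057)*(-14) = 995*(-14) = -13930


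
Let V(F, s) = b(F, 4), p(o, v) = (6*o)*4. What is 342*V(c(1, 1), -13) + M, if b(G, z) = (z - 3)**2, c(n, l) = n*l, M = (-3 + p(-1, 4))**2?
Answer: 1071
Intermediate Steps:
p(o, v) = 24*o
M = 729 (M = (-3 + 24*(-1))**2 = (-3 - 24)**2 = (-27)**2 = 729)
c(n, l) = l*n
b(G, z) = (-3 + z)**2
V(F, s) = 1 (V(F, s) = (-3 + 4)**2 = 1**2 = 1)
342*V(c(1, 1), -13) + M = 342*1 + 729 = 342 + 729 = 1071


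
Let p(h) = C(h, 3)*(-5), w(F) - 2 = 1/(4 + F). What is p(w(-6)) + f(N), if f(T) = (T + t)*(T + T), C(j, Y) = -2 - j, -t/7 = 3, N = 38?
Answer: 2619/2 ≈ 1309.5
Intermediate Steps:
t = -21 (t = -7*3 = -21)
w(F) = 2 + 1/(4 + F)
p(h) = 10 + 5*h (p(h) = (-2 - h)*(-5) = 10 + 5*h)
f(T) = 2*T*(-21 + T) (f(T) = (T - 21)*(T + T) = (-21 + T)*(2*T) = 2*T*(-21 + T))
p(w(-6)) + f(N) = (10 + 5*((9 + 2*(-6))/(4 - 6))) + 2*38*(-21 + 38) = (10 + 5*((9 - 12)/(-2))) + 2*38*17 = (10 + 5*(-½*(-3))) + 1292 = (10 + 5*(3/2)) + 1292 = (10 + 15/2) + 1292 = 35/2 + 1292 = 2619/2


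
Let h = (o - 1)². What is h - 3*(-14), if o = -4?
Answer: 67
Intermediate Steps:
h = 25 (h = (-4 - 1)² = (-5)² = 25)
h - 3*(-14) = 25 - 3*(-14) = 25 + 42 = 67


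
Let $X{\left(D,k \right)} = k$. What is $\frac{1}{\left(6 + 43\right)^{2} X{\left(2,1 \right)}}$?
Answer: $\frac{1}{2401} \approx 0.00041649$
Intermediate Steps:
$\frac{1}{\left(6 + 43\right)^{2} X{\left(2,1 \right)}} = \frac{1}{\left(6 + 43\right)^{2} \cdot 1} = \frac{1}{49^{2} \cdot 1} = \frac{1}{2401 \cdot 1} = \frac{1}{2401}$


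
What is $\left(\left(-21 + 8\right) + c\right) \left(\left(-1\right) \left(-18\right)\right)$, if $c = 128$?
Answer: $2070$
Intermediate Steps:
$\left(\left(-21 + 8\right) + c\right) \left(\left(-1\right) \left(-18\right)\right) = \left(\left(-21 + 8\right) + 128\right) \left(\left(-1\right) \left(-18\right)\right) = \left(-13 + 128\right) 18 = 115 \cdot 18 = 2070$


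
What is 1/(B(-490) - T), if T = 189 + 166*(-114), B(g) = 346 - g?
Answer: 1/19571 ≈ 5.1096e-5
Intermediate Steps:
T = -18735 (T = 189 - 18924 = -18735)
1/(B(-490) - T) = 1/((346 - 1*(-490)) - 1*(-18735)) = 1/((346 + 490) + 18735) = 1/(836 + 18735) = 1/19571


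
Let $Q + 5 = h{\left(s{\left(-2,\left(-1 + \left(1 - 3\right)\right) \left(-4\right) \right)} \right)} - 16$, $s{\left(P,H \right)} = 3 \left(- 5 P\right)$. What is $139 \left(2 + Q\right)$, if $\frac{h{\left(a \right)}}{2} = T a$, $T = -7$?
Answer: $-61021$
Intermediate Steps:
$s{\left(P,H \right)} = - 15 P$
$h{\left(a \right)} = - 14 a$ ($h{\left(a \right)} = 2 \left(- 7 a\right) = - 14 a$)
$Q = -441$ ($Q = -5 - \left(16 + 14 \left(\left(-15\right) \left(-2\right)\right)\right) = -5 - 436 = -441$)
$139 \left(2 + Q\right) = 139 \left(2 - 441\right) = 139 \left(-439\right) = -61021$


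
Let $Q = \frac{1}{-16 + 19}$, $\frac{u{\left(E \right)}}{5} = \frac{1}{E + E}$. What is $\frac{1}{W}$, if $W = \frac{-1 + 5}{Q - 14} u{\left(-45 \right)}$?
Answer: $\frac{123}{2} \approx 61.5$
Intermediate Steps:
$u{\left(E \right)} = \frac{5}{2 E}$ ($u{\left(E \right)} = \frac{5}{E + E} = \frac{5}{2 E}$)
$Q = \frac{1}{3} \approx 0.33333$
$W = \frac{2}{123}$ ($W = \frac{-1 + 5}{\frac{1}{3} - 14} \frac{5}{2 \left(-45\right)} = \frac{4}{- \frac{41}{3}} \cdot \frac{5}{2} \left(- \frac{1}{45}\right) = 4 \left(- \frac{3}{41}\right) \left(- \frac{1}{18}\right) = \left(- \frac{12}{41}\right) \left(- \frac{1}{18}\right) = \frac{2}{123} \approx 0.01626$)
$\frac{1}{W} = \frac{1}{\frac{2}{123}} = \frac{123}{2}$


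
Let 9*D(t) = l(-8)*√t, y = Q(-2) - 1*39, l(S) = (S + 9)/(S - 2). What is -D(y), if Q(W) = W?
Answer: I*√41/90 ≈ 0.071146*I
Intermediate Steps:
l(S) = (9 + S)/(-2 + S)
y = -41 (y = -2 - 1*39 = -2 - 39 = -41)
D(t) = -√t/90 (D(t) = (((9 - 8)/(-2 - 8))*√t)/9 = ((1/(-10))*√t)/9 = ((-⅒*1)*√t)/9 = (-√t/10)/9 = -√t/90)
-D(y) = -(-1)*√(-41)/90 = -(-1)*I*√41/90 = I*√41/90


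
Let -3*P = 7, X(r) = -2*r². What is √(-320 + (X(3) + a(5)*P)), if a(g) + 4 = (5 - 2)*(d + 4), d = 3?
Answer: I*√3399/3 ≈ 19.434*I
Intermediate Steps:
P = -7/3 (P = -⅓*7 = -7/3 ≈ -2.3333)
a(g) = 17 (a(g) = -4 + (5 - 2)*(3 + 4) = -4 + 3*7 = -4 + 21 = 17)
√(-320 + (X(3) + a(5)*P)) = √(-320 + (-2*3² + 17*(-7/3))) = √(-320 + (-2*9 - 119/3)) = √(-320 + (-18 - 119/3)) = √(-320 - 173/3) = √(-1133/3) = I*√3399/3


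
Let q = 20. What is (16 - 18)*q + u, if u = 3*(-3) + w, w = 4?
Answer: -45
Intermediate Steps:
u = -5 (u = 3*(-3) + 4 = -9 + 4 = -5)
(16 - 18)*q + u = (16 - 18)*20 - 5 = -2*20 - 5 = -40 - 5 = -45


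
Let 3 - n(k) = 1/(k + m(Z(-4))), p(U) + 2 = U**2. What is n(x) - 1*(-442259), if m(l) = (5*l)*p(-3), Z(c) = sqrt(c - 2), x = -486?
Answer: 17951856923/40591 + 35*I*sqrt(6)/243546 ≈ 4.4226e+5 + 0.00035202*I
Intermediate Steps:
Z(c) = sqrt(-2 + c)
p(U) = -2 + U**2
m(l) = 35*l (m(l) = (5*l)*(-2 + (-3)**2) = (5*l)*(-2 + 9) = (5*l)*7 = 35*l)
n(k) = 3 - 1/(k + 35*I*sqrt(6)) (n(k) = 3 - 1/(k + 35*sqrt(-2 - 4)) = 3 - 1/(k + 35*sqrt(-6)) = 3 - 1/(k + 35*(I*sqrt(6))) = 3 - 1/(k + 35*I*sqrt(6)))
n(x) - 1*(-442259) = (-1 + 3*(-486) + 105*I*sqrt(6))/(-486 + 35*I*sqrt(6)) - 1*(-442259) = (-1 - 1458 + 105*I*sqrt(6))/(-486 + 35*I*sqrt(6)) + 442259 = (-1459 + 105*I*sqrt(6))/(-486 + 35*I*sqrt(6)) + 442259 = 442259 + (-1459 + 105*I*sqrt(6))/(-486 + 35*I*sqrt(6))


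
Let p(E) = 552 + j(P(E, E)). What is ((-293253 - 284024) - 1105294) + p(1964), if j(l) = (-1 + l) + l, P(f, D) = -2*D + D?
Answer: -1685948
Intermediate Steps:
P(f, D) = -D
j(l) = -1 + 2*l
p(E) = 551 - 2*E (p(E) = 552 + (-1 + 2*(-E)) = 552 + (-1 - 2*E) = 551 - 2*E)
((-293253 - 284024) - 1105294) + p(1964) = ((-293253 - 284024) - 1105294) + (551 - 2*1964) = (-577277 - 1105294) + (551 - 3928) = -1682571 - 3377 = -1685948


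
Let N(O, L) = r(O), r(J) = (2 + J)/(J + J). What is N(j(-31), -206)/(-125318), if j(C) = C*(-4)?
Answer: -63/15539432 ≈ -4.0542e-6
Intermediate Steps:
j(C) = -4*C
r(J) = (2 + J)/(2*J) (r(J) = (2 + J)/((2*J)) = (2 + J)*(1/(2*J)) = (2 + J)/(2*J))
N(O, L) = (2 + O)/(2*O)
N(j(-31), -206)/(-125318) = ((2 - 4*(-31))/(2*((-4*(-31)))))/(-125318) = ((½)*(2 + 124)/124)*(-1/125318) = ((½)*(1/124)*126)*(-1/125318) = (63/124)*(-1/125318) = -63/15539432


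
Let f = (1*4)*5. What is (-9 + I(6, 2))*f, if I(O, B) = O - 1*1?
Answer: -80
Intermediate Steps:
I(O, B) = -1 + O (I(O, B) = O - 1 = -1 + O)
f = 20 (f = 4*5 = 20)
(-9 + I(6, 2))*f = (-9 + (-1 + 6))*20 = (-9 + 5)*20 = -4*20 = -80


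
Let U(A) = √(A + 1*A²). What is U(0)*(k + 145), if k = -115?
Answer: 0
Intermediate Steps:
U(A) = √(A + A²)
U(0)*(k + 145) = √(0*(1 + 0))*(-115 + 145) = √(0*1)*30 = √0*30 = 0*30 = 0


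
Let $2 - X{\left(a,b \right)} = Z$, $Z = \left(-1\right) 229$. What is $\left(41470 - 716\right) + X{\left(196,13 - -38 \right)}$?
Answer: $40985$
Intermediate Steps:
$Z = -229$
$X{\left(a,b \right)} = 231$ ($X{\left(a,b \right)} = 2 - -229 = 2 + 229 = 231$)
$\left(41470 - 716\right) + X{\left(196,13 - -38 \right)} = \left(41470 - 716\right) + 231 = 40754 + 231 = 40985$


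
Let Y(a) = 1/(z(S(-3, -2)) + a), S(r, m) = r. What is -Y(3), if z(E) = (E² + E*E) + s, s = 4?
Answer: -1/25 ≈ -0.040000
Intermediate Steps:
z(E) = 4 + 2*E² (z(E) = (E² + E*E) + 4 = (E² + E²) + 4 = 2*E² + 4 = 4 + 2*E²)
Y(a) = 1/(22 + a) (Y(a) = 1/((4 + 2*(-3)²) + a) = 1/((4 + 2*9) + a) = 1/((4 + 18) + a) = 1/(22 + a))
-Y(3) = -1/(22 + 3) = -1/25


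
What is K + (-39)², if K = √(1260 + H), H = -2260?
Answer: 1521 + 10*I*√10 ≈ 1521.0 + 31.623*I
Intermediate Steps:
K = 10*I*√10 (K = √(1260 - 2260) = √(-1000) = 10*I*√10 ≈ 31.623*I)
K + (-39)² = 10*I*√10 + (-39)² = 10*I*√10 + 1521 = 1521 + 10*I*√10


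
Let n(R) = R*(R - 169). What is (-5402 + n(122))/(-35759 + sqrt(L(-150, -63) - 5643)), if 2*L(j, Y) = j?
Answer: 398212224/1278711799 + 11136*I*sqrt(5718)/1278711799 ≈ 0.31142 + 0.00065853*I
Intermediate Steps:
L(j, Y) = j/2
n(R) = R*(-169 + R)
(-5402 + n(122))/(-35759 + sqrt(L(-150, -63) - 5643)) = (-5402 + 122*(-169 + 122))/(-35759 + sqrt((1/2)*(-150) - 5643)) = (-5402 + 122*(-47))/(-35759 + sqrt(-75 - 5643)) = (-5402 - 5734)/(-35759 + sqrt(-5718)) = -11136/(-35759 + I*sqrt(5718))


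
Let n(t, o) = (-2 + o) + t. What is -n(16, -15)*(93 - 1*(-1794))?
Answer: 1887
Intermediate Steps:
n(t, o) = -2 + o + t
-n(16, -15)*(93 - 1*(-1794)) = -(-2 - 15 + 16)*(93 - 1*(-1794)) = -(-1)*(93 + 1794) = -(-1)*1887 = -1*(-1887) = 1887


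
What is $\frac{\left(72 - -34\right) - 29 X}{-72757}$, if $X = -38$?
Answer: $- \frac{1208}{72757} \approx -0.016603$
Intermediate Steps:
$\frac{\left(72 - -34\right) - 29 X}{-72757} = \frac{\left(72 - -34\right) - -1102}{-72757} = \left(\left(72 + 34\right) + 1102\right) \left(- \frac{1}{72757}\right) = \left(106 + 1102\right) \left(- \frac{1}{72757}\right) = 1208 \left(- \frac{1}{72757}\right) = - \frac{1208}{72757}$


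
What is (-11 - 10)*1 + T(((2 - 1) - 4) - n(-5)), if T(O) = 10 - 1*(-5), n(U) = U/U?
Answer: -6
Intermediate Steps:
n(U) = 1
T(O) = 15 (T(O) = 10 + 5 = 15)
(-11 - 10)*1 + T(((2 - 1) - 4) - n(-5)) = (-11 - 10)*1 + 15 = -21*1 + 15 = -21 + 15 = -6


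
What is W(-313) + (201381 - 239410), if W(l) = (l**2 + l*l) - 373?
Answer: 157536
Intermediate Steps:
W(l) = -373 + 2*l**2 (W(l) = (l**2 + l**2) - 373 = 2*l**2 - 373 = -373 + 2*l**2)
W(-313) + (201381 - 239410) = (-373 + 2*(-313)**2) + (201381 - 239410) = (-373 + 2*97969) - 38029 = (-373 + 195938) - 38029 = 195565 - 38029 = 157536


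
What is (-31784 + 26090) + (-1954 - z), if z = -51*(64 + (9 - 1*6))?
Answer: -4231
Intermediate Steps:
z = -3417 (z = -51*(64 + (9 - 6)) = -51*(64 + 3) = -51*67 = -3417)
(-31784 + 26090) + (-1954 - z) = (-31784 + 26090) + (-1954 - 1*(-3417)) = -5694 + (-1954 + 3417) = -5694 + 1463 = -4231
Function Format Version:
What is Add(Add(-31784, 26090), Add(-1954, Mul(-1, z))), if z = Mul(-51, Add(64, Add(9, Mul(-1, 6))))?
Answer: -4231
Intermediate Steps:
z = -3417 (z = Mul(-51, Add(64, Add(9, -6))) = Mul(-51, Add(64, 3)) = Mul(-51, 67) = -3417)
Add(Add(-31784, 26090), Add(-1954, Mul(-1, z))) = Add(Add(-31784, 26090), Add(-1954, Mul(-1, -3417))) = Add(-5694, Add(-1954, 3417)) = Add(-5694, 1463) = -4231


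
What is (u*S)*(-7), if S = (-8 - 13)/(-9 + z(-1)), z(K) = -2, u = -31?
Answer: 4557/11 ≈ 414.27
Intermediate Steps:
S = 21/11 (S = (-8 - 13)/(-9 - 2) = -21/(-11) = -21*(-1/11) = 21/11 ≈ 1.9091)
(u*S)*(-7) = -31*21/11*(-7) = -651/11*(-7) = 4557/11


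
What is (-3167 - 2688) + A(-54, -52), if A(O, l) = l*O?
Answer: -3047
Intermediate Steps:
A(O, l) = O*l
(-3167 - 2688) + A(-54, -52) = (-3167 - 2688) - 54*(-52) = -5855 + 2808 = -3047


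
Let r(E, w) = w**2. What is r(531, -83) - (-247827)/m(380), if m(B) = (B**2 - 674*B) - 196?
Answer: 770741497/111916 ≈ 6886.8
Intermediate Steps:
m(B) = -196 + B**2 - 674*B
r(531, -83) - (-247827)/m(380) = (-83)**2 - (-247827)/(-196 + 380**2 - 674*380) = 6889 - (-247827)/(-196 + 144400 - 256120) = 6889 - (-247827)/(-111916) = 6889 - (-247827)*(-1)/111916 = 6889 - 1*247827/111916 = 6889 - 247827/111916 = 770741497/111916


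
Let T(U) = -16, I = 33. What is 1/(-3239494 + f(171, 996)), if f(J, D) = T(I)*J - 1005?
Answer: -1/3243235 ≈ -3.0833e-7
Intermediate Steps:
f(J, D) = -1005 - 16*J (f(J, D) = -16*J - 1005 = -1005 - 16*J)
1/(-3239494 + f(171, 996)) = 1/(-3239494 + (-1005 - 16*171)) = 1/(-3239494 + (-1005 - 2736)) = 1/(-3239494 - 3741) = 1/(-3243235) = -1/3243235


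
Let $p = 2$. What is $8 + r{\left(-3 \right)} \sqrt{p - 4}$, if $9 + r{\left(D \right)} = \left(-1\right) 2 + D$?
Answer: $8 - 14 i \sqrt{2} \approx 8.0 - 19.799 i$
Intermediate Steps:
$r{\left(D \right)} = -11 + D$ ($r{\left(D \right)} = -9 + \left(\left(-1\right) 2 + D\right) = -9 + \left(-2 + D\right) = -11 + D$)
$8 + r{\left(-3 \right)} \sqrt{p - 4} = 8 + \left(-11 - 3\right) \sqrt{2 - 4} = 8 - 14 \sqrt{2 + \left(-5 + 1\right)} = 8 - 14 \sqrt{2 - 4} = 8 - 14 \sqrt{-2} = 8 - 14 i \sqrt{2}$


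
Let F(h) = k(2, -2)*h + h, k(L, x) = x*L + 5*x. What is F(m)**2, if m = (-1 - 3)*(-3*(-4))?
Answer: 389376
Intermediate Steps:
k(L, x) = 5*x + L*x (k(L, x) = L*x + 5*x = 5*x + L*x)
m = -48 (m = -4*12 = -48)
F(h) = -13*h (F(h) = (-2*(5 + 2))*h + h = (-2*7)*h + h = -14*h + h = -13*h)
F(m)**2 = (-13*(-48))**2 = 624**2 = 389376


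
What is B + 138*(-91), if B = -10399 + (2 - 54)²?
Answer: -20253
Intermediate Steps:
B = -7695 (B = -10399 + (-52)² = -10399 + 2704 = -7695)
B + 138*(-91) = -7695 + 138*(-91) = -7695 - 12558 = -20253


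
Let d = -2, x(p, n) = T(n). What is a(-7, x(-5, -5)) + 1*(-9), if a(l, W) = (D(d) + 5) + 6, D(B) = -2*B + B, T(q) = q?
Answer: 4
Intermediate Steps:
x(p, n) = n
D(B) = -B
a(l, W) = 13 (a(l, W) = (-1*(-2) + 5) + 6 = (2 + 5) + 6 = 7 + 6 = 13)
a(-7, x(-5, -5)) + 1*(-9) = 13 + 1*(-9) = 13 - 9 = 4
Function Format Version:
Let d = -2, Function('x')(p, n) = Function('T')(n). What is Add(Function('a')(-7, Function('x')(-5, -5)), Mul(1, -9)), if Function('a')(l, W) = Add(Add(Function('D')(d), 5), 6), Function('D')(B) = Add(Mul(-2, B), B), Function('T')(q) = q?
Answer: 4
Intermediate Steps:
Function('x')(p, n) = n
Function('D')(B) = Mul(-1, B)
Function('a')(l, W) = 13 (Function('a')(l, W) = Add(Add(Mul(-1, -2), 5), 6) = Add(Add(2, 5), 6) = Add(7, 6) = 13)
Add(Function('a')(-7, Function('x')(-5, -5)), Mul(1, -9)) = Add(13, Mul(1, -9)) = Add(13, -9) = 4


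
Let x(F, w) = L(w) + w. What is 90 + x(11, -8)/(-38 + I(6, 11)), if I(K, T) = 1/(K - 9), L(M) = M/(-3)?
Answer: 10366/115 ≈ 90.139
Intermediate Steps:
L(M) = -M/3 (L(M) = M*(-⅓) = -M/3)
I(K, T) = 1/(-9 + K)
x(F, w) = 2*w/3 (x(F, w) = -w/3 + w = 2*w/3)
90 + x(11, -8)/(-38 + I(6, 11)) = 90 + ((⅔)*(-8))/(-38 + 1/(-9 + 6)) = 90 - 16/(3*(-38 + 1/(-3))) = 90 - 16/(3*(-38 - ⅓)) = 90 - 16/(3*(-115/3)) = 90 - 16/3*(-3/115) = 90 + 16/115 = 10366/115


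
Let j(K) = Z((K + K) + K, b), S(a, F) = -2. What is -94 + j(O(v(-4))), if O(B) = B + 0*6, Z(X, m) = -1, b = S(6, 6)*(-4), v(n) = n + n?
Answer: -95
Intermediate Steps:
v(n) = 2*n
b = 8 (b = -2*(-4) = 8)
O(B) = B (O(B) = B + 0 = B)
j(K) = -1
-94 + j(O(v(-4))) = -94 - 1 = -95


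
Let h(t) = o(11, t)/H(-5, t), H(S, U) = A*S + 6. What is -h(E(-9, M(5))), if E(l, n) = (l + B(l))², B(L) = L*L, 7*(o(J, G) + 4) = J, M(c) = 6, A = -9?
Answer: 1/21 ≈ 0.047619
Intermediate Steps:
H(S, U) = 6 - 9*S (H(S, U) = -9*S + 6 = 6 - 9*S)
o(J, G) = -4 + J/7
B(L) = L²
E(l, n) = (l + l²)²
h(t) = -1/21 (h(t) = (-4 + (⅐)*11)/(6 - 9*(-5)) = (-4 + 11/7)/(6 + 45) = -17/7/51 = -17/7*1/51 = -1/21)
-h(E(-9, M(5))) = -1*(-1/21) = 1/21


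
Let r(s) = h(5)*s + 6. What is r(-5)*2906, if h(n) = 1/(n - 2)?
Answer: 37778/3 ≈ 12593.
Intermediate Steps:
h(n) = 1/(-2 + n)
r(s) = 6 + s/3 (r(s) = s/(-2 + 5) + 6 = s/3 + 6 = 6 + s/3)
r(-5)*2906 = (6 + (1/3)*(-5))*2906 = (6 - 5/3)*2906 = (13/3)*2906 = 37778/3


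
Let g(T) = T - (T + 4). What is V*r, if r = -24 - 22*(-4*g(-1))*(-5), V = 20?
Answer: 34720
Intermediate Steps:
g(T) = -4 (g(T) = T - (4 + T) = T + (-4 - T) = -4)
r = 1736 (r = -24 - 22*(-4*(-4))*(-5) = -24 - 352*(-5) = -24 - 22*(-80) = -24 + 1760 = 1736)
V*r = 20*1736 = 34720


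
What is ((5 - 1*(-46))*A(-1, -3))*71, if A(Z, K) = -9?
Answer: -32589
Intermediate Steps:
((5 - 1*(-46))*A(-1, -3))*71 = ((5 - 1*(-46))*(-9))*71 = ((5 + 46)*(-9))*71 = (51*(-9))*71 = -459*71 = -32589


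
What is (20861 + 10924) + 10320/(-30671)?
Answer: 974867415/30671 ≈ 31785.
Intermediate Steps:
(20861 + 10924) + 10320/(-30671) = 31785 + 10320*(-1/30671) = 31785 - 10320/30671 = 974867415/30671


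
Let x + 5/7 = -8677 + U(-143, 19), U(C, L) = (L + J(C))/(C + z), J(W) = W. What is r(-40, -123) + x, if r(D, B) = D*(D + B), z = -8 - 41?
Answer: -724775/336 ≈ -2157.1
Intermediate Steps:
z = -49
U(C, L) = (C + L)/(-49 + C) (U(C, L) = (L + C)/(C - 49) = (C + L)/(-49 + C))
x = -2915495/336 (x = -5/7 + (-8677 + (-143 + 19)/(-49 - 143)) = -5/7 + (-8677 - 124/(-192)) = -5/7 + (-8677 - 1/192*(-124)) = -5/7 + (-8677 + 31/48) = -5/7 - 416465/48 = -2915495/336 ≈ -8677.1)
r(D, B) = D*(B + D)
r(-40, -123) + x = -40*(-123 - 40) - 2915495/336 = -40*(-163) - 2915495/336 = 6520 - 2915495/336 = -724775/336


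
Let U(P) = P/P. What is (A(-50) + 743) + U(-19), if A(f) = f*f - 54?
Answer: 3190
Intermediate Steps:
A(f) = -54 + f² (A(f) = f² - 54 = -54 + f²)
U(P) = 1
(A(-50) + 743) + U(-19) = ((-54 + (-50)²) + 743) + 1 = ((-54 + 2500) + 743) + 1 = (2446 + 743) + 1 = 3189 + 1 = 3190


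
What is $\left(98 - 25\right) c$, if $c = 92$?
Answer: $6716$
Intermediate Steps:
$\left(98 - 25\right) c = \left(98 - 25\right) 92 = 73 \cdot 92 = 6716$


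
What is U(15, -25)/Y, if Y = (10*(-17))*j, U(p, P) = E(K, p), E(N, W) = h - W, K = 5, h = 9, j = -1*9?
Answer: -1/255 ≈ -0.0039216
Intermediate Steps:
j = -9
E(N, W) = 9 - W
U(p, P) = 9 - p
Y = 1530 (Y = (10*(-17))*(-9) = -170*(-9) = 1530)
U(15, -25)/Y = (9 - 1*15)/1530 = (9 - 15)*(1/1530) = -6*1/1530 = -1/255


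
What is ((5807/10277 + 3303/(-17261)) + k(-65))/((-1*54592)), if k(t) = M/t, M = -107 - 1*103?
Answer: -4156100261/62946946957856 ≈ -6.6025e-5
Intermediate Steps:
M = -210 (M = -107 - 103 = -210)
k(t) = -210/t
((5807/10277 + 3303/(-17261)) + k(-65))/((-1*54592)) = ((5807/10277 + 3303/(-17261)) - 210/(-65))/((-1*54592)) = ((5807*(1/10277) + 3303*(-1/17261)) - 210*(-1/65))/(-54592) = ((5807/10277 - 3303/17261) + 42/13)*(-1/54592) = (66289696/177391297 + 42/13)*(-1/54592) = (8312200522/2306086861)*(-1/54592) = -4156100261/62946946957856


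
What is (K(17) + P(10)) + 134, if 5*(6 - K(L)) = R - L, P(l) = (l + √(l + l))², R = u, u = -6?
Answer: 1323/5 + 40*√5 ≈ 354.04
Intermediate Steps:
R = -6
P(l) = (l + √2*√l)² (P(l) = (l + √(2*l))² = (l + √2*√l)²)
K(L) = 36/5 + L/5 (K(L) = 6 - (-6 - L)/5 = 6 + (6/5 + L/5) = 36/5 + L/5)
(K(17) + P(10)) + 134 = ((36/5 + (⅕)*17) + (10 + √2*√10)²) + 134 = ((36/5 + 17/5) + (10 + 2*√5)²) + 134 = (53/5 + (10 + 2*√5)²) + 134 = 723/5 + (10 + 2*√5)²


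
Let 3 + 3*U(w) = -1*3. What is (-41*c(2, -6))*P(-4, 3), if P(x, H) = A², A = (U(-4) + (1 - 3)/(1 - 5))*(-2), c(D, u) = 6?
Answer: -2214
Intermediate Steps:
U(w) = -2 (U(w) = -1 + (-1*3)/3 = -1 + (⅓)*(-3) = -1 - 1 = -2)
A = 3 (A = (-2 + (1 - 3)/(1 - 5))*(-2) = (-2 - 2/(-4))*(-2) = (-2 - 2*(-¼))*(-2) = (-2 + ½)*(-2) = -3/2*(-2) = 3)
P(x, H) = 9 (P(x, H) = 3² = 9)
(-41*c(2, -6))*P(-4, 3) = -41*6*9 = -246*9 = -2214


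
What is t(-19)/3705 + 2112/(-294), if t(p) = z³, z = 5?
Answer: -259607/36309 ≈ -7.1499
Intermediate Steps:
t(p) = 125 (t(p) = 5³ = 125)
t(-19)/3705 + 2112/(-294) = 125/3705 + 2112/(-294) = 125*(1/3705) + 2112*(-1/294) = 25/741 - 352/49 = -259607/36309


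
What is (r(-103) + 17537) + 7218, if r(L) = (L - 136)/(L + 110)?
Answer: 173046/7 ≈ 24721.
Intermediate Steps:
r(L) = (-136 + L)/(110 + L)
(r(-103) + 17537) + 7218 = ((-136 - 103)/(110 - 103) + 17537) + 7218 = (-239/7 + 17537) + 7218 = 122520/7 + 7218 = 173046/7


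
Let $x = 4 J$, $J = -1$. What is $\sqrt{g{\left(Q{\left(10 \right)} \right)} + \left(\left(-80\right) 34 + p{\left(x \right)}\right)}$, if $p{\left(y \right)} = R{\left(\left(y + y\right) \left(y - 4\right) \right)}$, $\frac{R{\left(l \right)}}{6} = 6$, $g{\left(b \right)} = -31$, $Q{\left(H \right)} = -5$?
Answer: $i \sqrt{2715} \approx 52.106 i$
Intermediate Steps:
$R{\left(l \right)} = 36$ ($R{\left(l \right)} = 6 \cdot 6 = 36$)
$x = -4$ ($x = 4 \left(-1\right) = -4$)
$p{\left(y \right)} = 36$
$\sqrt{g{\left(Q{\left(10 \right)} \right)} + \left(\left(-80\right) 34 + p{\left(x \right)}\right)} = \sqrt{-31 + \left(\left(-80\right) 34 + 36\right)} = \sqrt{-31 + \left(-2720 + 36\right)} = \sqrt{-31 - 2684} = \sqrt{-2715} = i \sqrt{2715}$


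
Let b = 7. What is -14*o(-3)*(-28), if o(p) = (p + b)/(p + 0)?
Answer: -1568/3 ≈ -522.67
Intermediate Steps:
o(p) = (7 + p)/p (o(p) = (p + 7)/(p + 0) = (7 + p)/p)
-14*o(-3)*(-28) = -14*(7 - 3)/(-3)*(-28) = -(-14)*4/3*(-28) = -14*(-4/3)*(-28) = (56/3)*(-28) = -1568/3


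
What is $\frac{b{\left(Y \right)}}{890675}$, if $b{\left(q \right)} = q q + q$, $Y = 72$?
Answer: $\frac{5256}{890675} \approx 0.0059011$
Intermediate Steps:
$b{\left(q \right)} = q + q^{2}$ ($b{\left(q \right)} = q^{2} + q = q + q^{2}$)
$\frac{b{\left(Y \right)}}{890675} = \frac{72 \left(1 + 72\right)}{890675} = 72 \cdot 73 \cdot \frac{1}{890675} = 5256 \cdot \frac{1}{890675} = \frac{5256}{890675}$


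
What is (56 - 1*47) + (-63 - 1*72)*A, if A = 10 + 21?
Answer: -4176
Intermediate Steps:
A = 31
(56 - 1*47) + (-63 - 1*72)*A = (56 - 1*47) + (-63 - 1*72)*31 = (56 - 47) + (-63 - 72)*31 = 9 - 135*31 = 9 - 4185 = -4176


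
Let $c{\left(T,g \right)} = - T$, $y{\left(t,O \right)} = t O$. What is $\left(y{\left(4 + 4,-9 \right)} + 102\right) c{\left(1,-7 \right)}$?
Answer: $-30$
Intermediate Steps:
$y{\left(t,O \right)} = O t$
$\left(y{\left(4 + 4,-9 \right)} + 102\right) c{\left(1,-7 \right)} = \left(- 9 \left(4 + 4\right) + 102\right) \left(\left(-1\right) 1\right) = \left(\left(-9\right) 8 + 102\right) \left(-1\right) = \left(-72 + 102\right) \left(-1\right) = 30 \left(-1\right) = -30$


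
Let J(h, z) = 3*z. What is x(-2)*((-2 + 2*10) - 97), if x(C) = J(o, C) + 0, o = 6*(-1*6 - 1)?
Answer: 474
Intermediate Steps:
o = -42 (o = 6*(-6 - 1) = 6*(-7) = -42)
x(C) = 3*C (x(C) = 3*C + 0 = 3*C)
x(-2)*((-2 + 2*10) - 97) = (3*(-2))*((-2 + 2*10) - 97) = -6*((-2 + 20) - 97) = -6*(18 - 97) = -6*(-79) = 474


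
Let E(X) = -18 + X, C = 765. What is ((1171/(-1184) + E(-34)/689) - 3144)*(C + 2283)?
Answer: -75193812147/7844 ≈ -9.5862e+6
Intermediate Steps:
((1171/(-1184) + E(-34)/689) - 3144)*(C + 2283) = ((1171/(-1184) + (-18 - 34)/689) - 3144)*(765 + 2283) = ((1171*(-1/1184) - 52*1/689) - 3144)*3048 = ((-1171/1184 - 4/53) - 3144)*3048 = (-66799/62752 - 3144)*3048 = -197359087/62752*3048 = -75193812147/7844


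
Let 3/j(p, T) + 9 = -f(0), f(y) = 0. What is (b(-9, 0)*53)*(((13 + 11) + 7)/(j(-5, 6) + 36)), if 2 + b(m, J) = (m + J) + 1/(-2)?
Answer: -113367/214 ≈ -529.75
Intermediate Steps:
b(m, J) = -5/2 + J + m (b(m, J) = -2 + ((m + J) + 1/(-2)) = -2 + ((J + m) - ½) = -2 + (-½ + J + m) = -5/2 + J + m)
j(p, T) = -⅓ (j(p, T) = 3/(-9 - 1*0) = 3/(-9 + 0) = 3/(-9) = 3*(-⅑) = -⅓)
(b(-9, 0)*53)*(((13 + 11) + 7)/(j(-5, 6) + 36)) = ((-5/2 + 0 - 9)*53)*(((13 + 11) + 7)/(-⅓ + 36)) = (-23/2*53)*((24 + 7)/(107/3)) = -37789*3/(2*107) = -1219/2*93/107 = -113367/214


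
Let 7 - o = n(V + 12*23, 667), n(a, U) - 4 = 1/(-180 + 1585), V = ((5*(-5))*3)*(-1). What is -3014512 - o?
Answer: -4235393574/1405 ≈ -3.0145e+6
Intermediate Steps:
V = 75 (V = -25*3*(-1) = -75*(-1) = 75)
n(a, U) = 5621/1405 (n(a, U) = 4 + 1/(-180 + 1585) = 4 + 1/1405 = 5621/1405)
o = 4214/1405 (o = 7 - 1*5621/1405 = 7 - 5621/1405 = 4214/1405 ≈ 2.9993)
-3014512 - o = -3014512 - 1*4214/1405 = -3014512 - 4214/1405 = -4235393574/1405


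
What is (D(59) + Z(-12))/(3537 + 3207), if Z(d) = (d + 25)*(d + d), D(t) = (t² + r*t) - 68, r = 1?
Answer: 395/843 ≈ 0.46856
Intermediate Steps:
D(t) = -68 + t + t² (D(t) = (t² + 1*t) - 68 = (t² + t) - 68 = (t + t²) - 68 = -68 + t + t²)
Z(d) = 2*d*(25 + d) (Z(d) = (25 + d)*(2*d) = 2*d*(25 + d))
(D(59) + Z(-12))/(3537 + 3207) = ((-68 + 59 + 59²) + 2*(-12)*(25 - 12))/(3537 + 3207) = ((-68 + 59 + 3481) + 2*(-12)*13)/6744 = (3472 - 312)*(1/6744) = 3160*(1/6744) = 395/843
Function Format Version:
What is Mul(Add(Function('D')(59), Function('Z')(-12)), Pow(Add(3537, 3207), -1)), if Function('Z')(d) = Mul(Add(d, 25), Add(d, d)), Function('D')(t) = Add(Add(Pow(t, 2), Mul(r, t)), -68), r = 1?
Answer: Rational(395, 843) ≈ 0.46856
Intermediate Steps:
Function('D')(t) = Add(-68, t, Pow(t, 2)) (Function('D')(t) = Add(Add(Pow(t, 2), Mul(1, t)), -68) = Add(Add(Pow(t, 2), t), -68) = Add(Add(t, Pow(t, 2)), -68) = Add(-68, t, Pow(t, 2)))
Function('Z')(d) = Mul(2, d, Add(25, d)) (Function('Z')(d) = Mul(Add(25, d), Mul(2, d)) = Mul(2, d, Add(25, d)))
Mul(Add(Function('D')(59), Function('Z')(-12)), Pow(Add(3537, 3207), -1)) = Mul(Add(Add(-68, 59, Pow(59, 2)), Mul(2, -12, Add(25, -12))), Pow(Add(3537, 3207), -1)) = Mul(Add(Add(-68, 59, 3481), Mul(2, -12, 13)), Pow(6744, -1)) = Mul(Add(3472, -312), Rational(1, 6744)) = Mul(3160, Rational(1, 6744)) = Rational(395, 843)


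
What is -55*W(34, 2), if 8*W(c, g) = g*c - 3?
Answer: -3575/8 ≈ -446.88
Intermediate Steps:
W(c, g) = -3/8 + c*g/8 (W(c, g) = (g*c - 3)/8 = (c*g - 3)/8 = (-3 + c*g)/8 = -3/8 + c*g/8)
-55*W(34, 2) = -55*(-3/8 + (⅛)*34*2) = -55*(-3/8 + 17/2) = -55*65/8 = -3575/8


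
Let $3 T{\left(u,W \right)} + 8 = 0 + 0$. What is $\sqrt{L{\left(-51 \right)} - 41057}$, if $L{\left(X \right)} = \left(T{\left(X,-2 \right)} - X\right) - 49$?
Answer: $\frac{i \sqrt{369519}}{3} \approx 202.63 i$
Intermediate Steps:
$T{\left(u,W \right)} = - \frac{8}{3}$ ($T{\left(u,W \right)} = - \frac{8}{3} + \frac{0 + 0}{3} = - \frac{8}{3} + \frac{1}{3} \cdot 0 = - \frac{8}{3} + 0 = - \frac{8}{3}$)
$L{\left(X \right)} = - \frac{155}{3} - X$ ($L{\left(X \right)} = \left(- \frac{8}{3} - X\right) - 49 = - \frac{155}{3} - X$)
$\sqrt{L{\left(-51 \right)} - 41057} = \sqrt{\left(- \frac{155}{3} - -51\right) - 41057} = \sqrt{\left(- \frac{155}{3} + 51\right) - 41057} = \sqrt{- \frac{2}{3} - 41057} = \sqrt{- \frac{123173}{3}} = \frac{i \sqrt{369519}}{3}$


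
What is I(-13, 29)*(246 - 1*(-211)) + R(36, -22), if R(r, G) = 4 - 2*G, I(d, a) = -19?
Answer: -8635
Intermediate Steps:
I(-13, 29)*(246 - 1*(-211)) + R(36, -22) = -19*(246 - 1*(-211)) + (4 - 2*(-22)) = -19*(246 + 211) + (4 + 44) = -19*457 + 48 = -8683 + 48 = -8635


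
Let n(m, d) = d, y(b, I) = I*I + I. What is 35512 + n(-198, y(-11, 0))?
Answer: 35512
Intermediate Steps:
y(b, I) = I + I² (y(b, I) = I² + I = I + I²)
35512 + n(-198, y(-11, 0)) = 35512 + 0*(1 + 0) = 35512 + 0*1 = 35512 + 0 = 35512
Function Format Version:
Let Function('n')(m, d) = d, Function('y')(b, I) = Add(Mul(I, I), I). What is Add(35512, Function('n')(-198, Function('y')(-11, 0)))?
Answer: 35512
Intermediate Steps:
Function('y')(b, I) = Add(I, Pow(I, 2)) (Function('y')(b, I) = Add(Pow(I, 2), I) = Add(I, Pow(I, 2)))
Add(35512, Function('n')(-198, Function('y')(-11, 0))) = Add(35512, Mul(0, Add(1, 0))) = Add(35512, Mul(0, 1)) = Add(35512, 0) = 35512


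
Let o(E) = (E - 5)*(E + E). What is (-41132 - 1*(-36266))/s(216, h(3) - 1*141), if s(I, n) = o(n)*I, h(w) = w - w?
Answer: -811/1482192 ≈ -0.00054716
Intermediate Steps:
o(E) = 2*E*(-5 + E) (o(E) = (-5 + E)*(2*E) = 2*E*(-5 + E))
h(w) = 0
s(I, n) = 2*I*n*(-5 + n) (s(I, n) = (2*n*(-5 + n))*I = 2*I*n*(-5 + n))
(-41132 - 1*(-36266))/s(216, h(3) - 1*141) = (-41132 - 1*(-36266))/((2*216*(0 - 1*141)*(-5 + (0 - 1*141)))) = (-41132 + 36266)/((2*216*(0 - 141)*(-5 + (0 - 141)))) = -4866*(-1/(60912*(-5 - 141))) = -4866/(2*216*(-141)*(-146)) = -4866/8893152 = -4866*1/8893152 = -811/1482192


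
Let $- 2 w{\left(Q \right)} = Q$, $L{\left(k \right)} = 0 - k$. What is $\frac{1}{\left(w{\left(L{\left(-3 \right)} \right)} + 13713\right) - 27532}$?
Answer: $- \frac{2}{27641} \approx -7.2356 \cdot 10^{-5}$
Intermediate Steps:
$L{\left(k \right)} = - k$
$w{\left(Q \right)} = - \frac{Q}{2}$
$\frac{1}{\left(w{\left(L{\left(-3 \right)} \right)} + 13713\right) - 27532} = \frac{1}{\left(- \frac{\left(-1\right) \left(-3\right)}{2} + 13713\right) - 27532} = \frac{1}{\left(\left(- \frac{1}{2}\right) 3 + 13713\right) - 27532} = \frac{1}{\left(- \frac{3}{2} + 13713\right) - 27532} = \frac{1}{\frac{27423}{2} - 27532} = \frac{1}{- \frac{27641}{2}} = - \frac{2}{27641}$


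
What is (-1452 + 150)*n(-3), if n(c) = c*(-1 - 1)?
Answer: -7812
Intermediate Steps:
n(c) = -2*c (n(c) = c*(-2) = -2*c)
(-1452 + 150)*n(-3) = (-1452 + 150)*(-2*(-3)) = -1302*6 = -7812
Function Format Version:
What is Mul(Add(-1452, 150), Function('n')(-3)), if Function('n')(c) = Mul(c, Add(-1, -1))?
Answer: -7812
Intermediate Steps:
Function('n')(c) = Mul(-2, c) (Function('n')(c) = Mul(c, -2) = Mul(-2, c))
Mul(Add(-1452, 150), Function('n')(-3)) = Mul(Add(-1452, 150), Mul(-2, -3)) = Mul(-1302, 6) = -7812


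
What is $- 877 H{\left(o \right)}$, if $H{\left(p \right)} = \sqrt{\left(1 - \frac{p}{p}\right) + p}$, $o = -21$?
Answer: $- 877 i \sqrt{21} \approx - 4018.9 i$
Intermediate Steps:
$H{\left(p \right)} = \sqrt{p}$ ($H{\left(p \right)} = \sqrt{\left(1 - 1\right) + p} = \sqrt{0 + p} = \sqrt{p}$)
$- 877 H{\left(o \right)} = - 877 \sqrt{-21} = - 877 i \sqrt{21}$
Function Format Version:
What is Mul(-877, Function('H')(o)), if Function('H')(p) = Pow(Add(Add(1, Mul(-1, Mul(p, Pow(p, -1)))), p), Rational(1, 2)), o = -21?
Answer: Mul(-877, I, Pow(21, Rational(1, 2))) ≈ Mul(-4018.9, I)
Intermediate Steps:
Function('H')(p) = Pow(p, Rational(1, 2)) (Function('H')(p) = Pow(Add(Add(1, Mul(-1, 1)), p), Rational(1, 2)) = Pow(Add(Add(1, -1), p), Rational(1, 2)) = Pow(Add(0, p), Rational(1, 2)) = Pow(p, Rational(1, 2)))
Mul(-877, Function('H')(o)) = Mul(-877, Pow(-21, Rational(1, 2))) = Mul(-877, Mul(I, Pow(21, Rational(1, 2)))) = Mul(-877, I, Pow(21, Rational(1, 2)))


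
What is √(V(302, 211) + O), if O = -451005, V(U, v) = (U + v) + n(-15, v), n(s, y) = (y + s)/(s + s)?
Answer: I*√101362170/15 ≈ 671.19*I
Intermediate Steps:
n(s, y) = (s + y)/(2*s) (n(s, y) = (s + y)/((2*s)) = (s + y)*(1/(2*s)) = (s + y)/(2*s))
V(U, v) = ½ + U + 29*v/30 (V(U, v) = (U + v) + (½)*(-15 + v)/(-15) = (U + v) + (½)*(-1/15)*(-15 + v) = (U + v) + (½ - v/30) = ½ + U + 29*v/30)
√(V(302, 211) + O) = √((½ + 302 + (29/30)*211) - 451005) = √((½ + 302 + 6119/30) - 451005) = √(7597/15 - 451005) = √(-6757478/15) = I*√101362170/15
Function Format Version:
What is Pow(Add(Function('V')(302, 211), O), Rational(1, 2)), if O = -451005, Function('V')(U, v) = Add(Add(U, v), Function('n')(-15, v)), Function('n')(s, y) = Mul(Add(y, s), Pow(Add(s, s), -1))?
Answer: Mul(Rational(1, 15), I, Pow(101362170, Rational(1, 2))) ≈ Mul(671.19, I)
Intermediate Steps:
Function('n')(s, y) = Mul(Rational(1, 2), Pow(s, -1), Add(s, y)) (Function('n')(s, y) = Mul(Add(s, y), Pow(Mul(2, s), -1)) = Mul(Add(s, y), Mul(Rational(1, 2), Pow(s, -1))) = Mul(Rational(1, 2), Pow(s, -1), Add(s, y)))
Function('V')(U, v) = Add(Rational(1, 2), U, Mul(Rational(29, 30), v)) (Function('V')(U, v) = Add(Add(U, v), Mul(Rational(1, 2), Pow(-15, -1), Add(-15, v))) = Add(Add(U, v), Mul(Rational(1, 2), Rational(-1, 15), Add(-15, v))) = Add(Add(U, v), Add(Rational(1, 2), Mul(Rational(-1, 30), v))) = Add(Rational(1, 2), U, Mul(Rational(29, 30), v)))
Pow(Add(Function('V')(302, 211), O), Rational(1, 2)) = Pow(Add(Add(Rational(1, 2), 302, Mul(Rational(29, 30), 211)), -451005), Rational(1, 2)) = Pow(Add(Add(Rational(1, 2), 302, Rational(6119, 30)), -451005), Rational(1, 2)) = Pow(Add(Rational(7597, 15), -451005), Rational(1, 2)) = Pow(Rational(-6757478, 15), Rational(1, 2)) = Mul(Rational(1, 15), I, Pow(101362170, Rational(1, 2)))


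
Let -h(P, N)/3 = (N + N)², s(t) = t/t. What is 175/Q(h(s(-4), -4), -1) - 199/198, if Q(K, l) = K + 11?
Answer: -70669/35838 ≈ -1.9719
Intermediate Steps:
s(t) = 1
h(P, N) = -12*N² (h(P, N) = -3*(N + N)² = -3*4*N² = -12*N²)
Q(K, l) = 11 + K
175/Q(h(s(-4), -4), -1) - 199/198 = 175/(11 - 12*(-4)²) - 199/198 = 175/(11 - 12*16) - 199*1/198 = 175/(11 - 192) - 199/198 = 175/(-181) - 199/198 = 175*(-1/181) - 199/198 = -175/181 - 199/198 = -70669/35838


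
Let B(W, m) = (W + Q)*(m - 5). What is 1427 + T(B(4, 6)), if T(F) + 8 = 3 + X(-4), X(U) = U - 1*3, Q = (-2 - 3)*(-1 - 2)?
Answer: 1415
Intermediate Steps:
Q = 15 (Q = -5*(-3) = 15)
X(U) = -3 + U (X(U) = U - 3 = -3 + U)
B(W, m) = (-5 + m)*(15 + W) (B(W, m) = (W + 15)*(m - 5) = (15 + W)*(-5 + m) = (-5 + m)*(15 + W))
T(F) = -12 (T(F) = -8 + (3 + (-3 - 4)) = -8 + (3 - 7) = -8 - 4 = -12)
1427 + T(B(4, 6)) = 1427 - 12 = 1415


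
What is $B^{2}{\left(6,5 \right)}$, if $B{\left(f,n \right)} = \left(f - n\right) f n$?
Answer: $900$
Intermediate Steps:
$B{\left(f,n \right)} = f n \left(f - n\right)$ ($B{\left(f,n \right)} = f \left(f - n\right) n = f n \left(f - n\right)$)
$B^{2}{\left(6,5 \right)} = \left(6 \cdot 5 \left(6 - 5\right)\right)^{2} = \left(6 \cdot 5 \cdot 1\right)^{2} = 30^{2} = 900$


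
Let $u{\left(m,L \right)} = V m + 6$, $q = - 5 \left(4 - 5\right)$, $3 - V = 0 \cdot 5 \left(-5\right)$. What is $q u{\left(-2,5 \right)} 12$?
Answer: $0$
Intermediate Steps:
$V = 3$ ($V = 3 - 0 \cdot 5 \left(-5\right) = 3 - 0 \left(-5\right) = 3 - 0 = 3 + 0 = 3$)
$q = 5$ ($q = \left(-5\right) \left(-1\right) = 5$)
$u{\left(m,L \right)} = 6 + 3 m$ ($u{\left(m,L \right)} = 3 m + 6 = 6 + 3 m$)
$q u{\left(-2,5 \right)} 12 = 5 \left(6 + 3 \left(-2\right)\right) 12 = 5 \left(6 - 6\right) 12 = 5 \cdot 0 \cdot 12 = 0 \cdot 12 = 0$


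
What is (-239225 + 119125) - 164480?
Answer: -284580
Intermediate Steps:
(-239225 + 119125) - 164480 = -120100 - 164480 = -284580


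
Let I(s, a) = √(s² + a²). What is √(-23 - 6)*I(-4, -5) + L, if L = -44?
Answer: -44 + I*√1189 ≈ -44.0 + 34.482*I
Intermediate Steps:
I(s, a) = √(a² + s²)
√(-23 - 6)*I(-4, -5) + L = √(-23 - 6)*√((-5)² + (-4)²) - 44 = √(-29)*√(25 + 16) - 44 = (I*√29)*√41 - 44 = I*√1189 - 44 = -44 + I*√1189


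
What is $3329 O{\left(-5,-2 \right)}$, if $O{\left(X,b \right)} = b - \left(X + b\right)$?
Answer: $16645$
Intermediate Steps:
$O{\left(X,b \right)} = - X$ ($O{\left(X,b \right)} = b - \left(X + b\right) = - X$)
$3329 O{\left(-5,-2 \right)} = 3329 \left(\left(-1\right) \left(-5\right)\right) = 3329 \cdot 5 = 16645$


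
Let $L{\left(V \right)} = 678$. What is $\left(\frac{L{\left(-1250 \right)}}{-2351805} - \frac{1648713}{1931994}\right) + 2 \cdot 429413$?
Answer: $\frac{433580084138633947}{504852572130} \approx 8.5883 \cdot 10^{5}$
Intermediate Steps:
$\left(\frac{L{\left(-1250 \right)}}{-2351805} - \frac{1648713}{1931994}\right) + 2 \cdot 429413 = \left(\frac{678}{-2351805} - \frac{1648713}{1931994}\right) + 2 \cdot 429413 = \left(678 \left(- \frac{1}{2351805}\right) - \frac{549571}{643998}\right) + 858826 = \left(- \frac{226}{783935} - \frac{549571}{643998}\right) + 858826 = - \frac{430973485433}{504852572130} + 858826 = \frac{433580084138633947}{504852572130}$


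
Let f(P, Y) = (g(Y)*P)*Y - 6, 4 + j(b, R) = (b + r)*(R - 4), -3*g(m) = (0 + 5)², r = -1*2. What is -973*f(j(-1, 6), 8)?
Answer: -1928486/3 ≈ -6.4283e+5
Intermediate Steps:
r = -2
g(m) = -25/3 (g(m) = -(0 + 5)²/3 = -⅓*5² = -⅓*25 = -25/3)
j(b, R) = -4 + (-4 + R)*(-2 + b) (j(b, R) = -4 + (b - 2)*(R - 4) = -4 + (-2 + b)*(-4 + R) = -4 + (-4 + R)*(-2 + b))
f(P, Y) = -6 - 25*P*Y/3 (f(P, Y) = (-25*P/3)*Y - 6 = -25*P*Y/3 - 6 = -6 - 25*P*Y/3)
-973*f(j(-1, 6), 8) = -973*(-6 - 25/3*(4 - 4*(-1) - 2*6 + 6*(-1))*8) = -973*(-6 - 25/3*(4 + 4 - 12 - 6)*8) = -973*(-6 - 25/3*(-10)*8) = -973*(-6 + 2000/3) = -973*1982/3 = -1928486/3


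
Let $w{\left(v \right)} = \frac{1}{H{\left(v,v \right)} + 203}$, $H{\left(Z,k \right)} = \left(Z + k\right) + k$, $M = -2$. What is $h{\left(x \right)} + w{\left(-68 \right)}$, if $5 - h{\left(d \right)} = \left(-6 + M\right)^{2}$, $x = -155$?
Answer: $-60$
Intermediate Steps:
$H{\left(Z,k \right)} = Z + 2 k$
$h{\left(d \right)} = -59$ ($h{\left(d \right)} = 5 - \left(-6 - 2\right)^{2} = 5 - \left(-8\right)^{2} = 5 - 64 = -59$)
$w{\left(v \right)} = \frac{1}{203 + 3 v}$ ($w{\left(v \right)} = \frac{1}{\left(v + 2 v\right) + 203} = \frac{1}{3 v + 203} = \frac{1}{203 + 3 v}$)
$h{\left(x \right)} + w{\left(-68 \right)} = -59 + \frac{1}{203 + 3 \left(-68\right)} = -59 + \frac{1}{203 - 204} = -59 + \frac{1}{-1} = -59 - 1 = -60$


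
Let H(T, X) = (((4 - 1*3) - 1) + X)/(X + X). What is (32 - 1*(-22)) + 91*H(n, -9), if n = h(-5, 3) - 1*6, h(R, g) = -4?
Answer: 199/2 ≈ 99.500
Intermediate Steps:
n = -10 (n = -4 - 1*6 = -4 - 6 = -10)
H(T, X) = ½ (H(T, X) = (((4 - 3) - 1) + X)/((2*X)) = ((1 - 1) + X)*(1/(2*X)) = (0 + X)*(1/(2*X)) = X*(1/(2*X)) = ½)
(32 - 1*(-22)) + 91*H(n, -9) = (32 - 1*(-22)) + 91*(½) = (32 + 22) + 91/2 = 54 + 91/2 = 199/2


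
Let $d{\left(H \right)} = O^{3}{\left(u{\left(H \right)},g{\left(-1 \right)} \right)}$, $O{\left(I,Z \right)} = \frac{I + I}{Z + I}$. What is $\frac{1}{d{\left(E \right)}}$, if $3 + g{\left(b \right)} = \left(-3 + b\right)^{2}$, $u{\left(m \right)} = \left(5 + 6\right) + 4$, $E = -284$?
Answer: $\frac{2744}{3375} \approx 0.81304$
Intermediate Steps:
$u{\left(m \right)} = 15$ ($u{\left(m \right)} = 11 + 4 = 15$)
$g{\left(b \right)} = -3 + \left(-3 + b\right)^{2}$
$O{\left(I,Z \right)} = \frac{2 I}{I + Z}$
$d{\left(H \right)} = \frac{3375}{2744}$ ($d{\left(H \right)} = \left(2 \cdot 15 \frac{1}{15 - \left(3 - \left(-3 - 1\right)^{2}\right)}\right)^{3} = \left(2 \cdot 15 \frac{1}{15 - \left(3 - \left(-4\right)^{2}\right)}\right)^{3} = \left(2 \cdot 15 \frac{1}{15 + \left(-3 + 16\right)}\right)^{3} = \left(2 \cdot 15 \frac{1}{15 + 13}\right)^{3} = \left(2 \cdot 15 \cdot \frac{1}{28}\right)^{3} = \left(\frac{15}{14}\right)^{3} = \frac{3375}{2744}$)
$\frac{1}{d{\left(E \right)}} = \frac{1}{\frac{3375}{2744}} = \frac{2744}{3375}$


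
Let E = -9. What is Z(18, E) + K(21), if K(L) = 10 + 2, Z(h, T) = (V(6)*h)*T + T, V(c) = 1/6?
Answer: -24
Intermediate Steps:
V(c) = ⅙
Z(h, T) = T + T*h/6 (Z(h, T) = (h/6)*T + T = T*h/6 + T = T + T*h/6)
K(L) = 12
Z(18, E) + K(21) = (⅙)*(-9)*(6 + 18) + 12 = (⅙)*(-9)*24 + 12 = -36 + 12 = -24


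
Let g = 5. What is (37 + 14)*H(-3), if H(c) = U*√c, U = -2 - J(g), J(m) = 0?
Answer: -102*I*√3 ≈ -176.67*I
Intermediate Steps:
U = -2 (U = -2 - 1*0 = -2 + 0 = -2)
H(c) = -2*√c
(37 + 14)*H(-3) = (37 + 14)*(-2*I*√3) = 51*(-2*I*√3) = -102*I*√3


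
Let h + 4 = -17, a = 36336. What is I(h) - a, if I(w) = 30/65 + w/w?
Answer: -472349/13 ≈ -36335.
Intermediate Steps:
h = -21 (h = -4 - 17 = -21)
I(w) = 19/13 (I(w) = 30*(1/65) + 1 = 6/13 + 1 = 19/13)
I(h) - a = 19/13 - 1*36336 = 19/13 - 36336 = -472349/13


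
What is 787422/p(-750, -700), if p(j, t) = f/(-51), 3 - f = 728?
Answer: 40158522/725 ≈ 55391.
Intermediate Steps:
f = -725 (f = 3 - 1*728 = 3 - 728 = -725)
p(j, t) = 725/51 (p(j, t) = -725/(-51) = -725*(-1/51) = 725/51)
787422/p(-750, -700) = 787422/(725/51) = 787422*(51/725) = 40158522/725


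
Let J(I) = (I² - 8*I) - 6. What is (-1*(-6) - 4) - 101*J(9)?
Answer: -301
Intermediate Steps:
J(I) = -6 + I² - 8*I
(-1*(-6) - 4) - 101*J(9) = (-1*(-6) - 4) - 101*(-6 + 9² - 8*9) = (6 - 4) - 101*(-6 + 81 - 72) = 2 - 101*3 = 2 - 303 = -301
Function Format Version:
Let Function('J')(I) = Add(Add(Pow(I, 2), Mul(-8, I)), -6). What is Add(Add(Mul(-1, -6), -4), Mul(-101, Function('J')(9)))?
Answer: -301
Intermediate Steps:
Function('J')(I) = Add(-6, Pow(I, 2), Mul(-8, I))
Add(Add(Mul(-1, -6), -4), Mul(-101, Function('J')(9))) = Add(Add(Mul(-1, -6), -4), Mul(-101, Add(-6, Pow(9, 2), Mul(-8, 9)))) = Add(Add(6, -4), Mul(-101, Add(-6, 81, -72))) = Add(2, Mul(-101, 3)) = Add(2, -303) = -301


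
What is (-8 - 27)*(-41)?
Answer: 1435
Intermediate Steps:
(-8 - 27)*(-41) = -35*(-41) = 1435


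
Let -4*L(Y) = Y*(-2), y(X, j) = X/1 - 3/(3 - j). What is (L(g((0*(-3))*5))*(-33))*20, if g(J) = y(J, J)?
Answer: 330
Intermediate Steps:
y(X, j) = X - 3/(3 - j) (y(X, j) = X*1 - 3/(3 - j) = X - 3/(3 - j))
g(J) = (3 + J² - 3*J)/(-3 + J) (g(J) = (3 - 3*J + J*J)/(-3 + J) = (3 - 3*J + J²)/(-3 + J) = (3 + J² - 3*J)/(-3 + J))
L(Y) = Y/2 (L(Y) = -Y*(-2)/4 = -(-1)*Y/2 = Y/2)
(L(g((0*(-3))*5))*(-33))*20 = ((((3 + ((0*(-3))*5)² - 3*0*(-3)*5)/(-3 + (0*(-3))*5))/2)*(-33))*20 = ((((3 + (0*5)² - 0*5)/(-3 + 0*5))/2)*(-33))*20 = ((((3 + 0² - 3*0)/(-3 + 0))/2)*(-33))*20 = ((((3 + 0 + 0)/(-3))/2)*(-33))*20 = (((-⅓*3)/2)*(-33))*20 = (((½)*(-1))*(-33))*20 = -½*(-33)*20 = (33/2)*20 = 330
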